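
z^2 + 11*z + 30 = (z + 5)*(z + 6)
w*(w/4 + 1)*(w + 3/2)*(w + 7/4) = w^4/4 + 29*w^3/16 + 125*w^2/32 + 21*w/8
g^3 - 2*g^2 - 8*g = g*(g - 4)*(g + 2)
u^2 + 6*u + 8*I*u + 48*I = (u + 6)*(u + 8*I)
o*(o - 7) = o^2 - 7*o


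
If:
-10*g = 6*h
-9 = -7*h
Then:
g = -27/35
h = 9/7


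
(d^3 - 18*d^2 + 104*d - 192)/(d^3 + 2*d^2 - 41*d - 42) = (d^2 - 12*d + 32)/(d^2 + 8*d + 7)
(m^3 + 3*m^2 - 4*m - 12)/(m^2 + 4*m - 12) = (m^2 + 5*m + 6)/(m + 6)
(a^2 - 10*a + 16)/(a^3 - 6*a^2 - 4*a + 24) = (a - 8)/(a^2 - 4*a - 12)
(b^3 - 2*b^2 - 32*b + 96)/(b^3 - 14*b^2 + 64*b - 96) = (b + 6)/(b - 6)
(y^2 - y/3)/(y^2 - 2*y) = (y - 1/3)/(y - 2)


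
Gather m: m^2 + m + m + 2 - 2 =m^2 + 2*m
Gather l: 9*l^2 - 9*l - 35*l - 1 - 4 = 9*l^2 - 44*l - 5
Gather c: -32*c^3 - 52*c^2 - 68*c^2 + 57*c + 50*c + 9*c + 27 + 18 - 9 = -32*c^3 - 120*c^2 + 116*c + 36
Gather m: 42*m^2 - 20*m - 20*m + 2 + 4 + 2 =42*m^2 - 40*m + 8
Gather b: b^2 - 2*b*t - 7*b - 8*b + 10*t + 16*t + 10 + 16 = b^2 + b*(-2*t - 15) + 26*t + 26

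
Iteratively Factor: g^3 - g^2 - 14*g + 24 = (g + 4)*(g^2 - 5*g + 6) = (g - 2)*(g + 4)*(g - 3)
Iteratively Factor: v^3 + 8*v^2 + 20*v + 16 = (v + 2)*(v^2 + 6*v + 8) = (v + 2)^2*(v + 4)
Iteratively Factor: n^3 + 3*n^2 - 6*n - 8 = (n - 2)*(n^2 + 5*n + 4) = (n - 2)*(n + 1)*(n + 4)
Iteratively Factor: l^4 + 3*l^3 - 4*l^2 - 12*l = (l - 2)*(l^3 + 5*l^2 + 6*l) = (l - 2)*(l + 3)*(l^2 + 2*l) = l*(l - 2)*(l + 3)*(l + 2)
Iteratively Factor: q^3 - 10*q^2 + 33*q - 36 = (q - 3)*(q^2 - 7*q + 12) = (q - 4)*(q - 3)*(q - 3)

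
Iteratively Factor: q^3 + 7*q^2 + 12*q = (q + 3)*(q^2 + 4*q) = (q + 3)*(q + 4)*(q)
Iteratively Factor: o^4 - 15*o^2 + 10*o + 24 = (o - 3)*(o^3 + 3*o^2 - 6*o - 8) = (o - 3)*(o - 2)*(o^2 + 5*o + 4) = (o - 3)*(o - 2)*(o + 4)*(o + 1)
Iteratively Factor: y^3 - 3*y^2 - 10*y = (y)*(y^2 - 3*y - 10) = y*(y + 2)*(y - 5)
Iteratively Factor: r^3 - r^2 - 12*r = (r)*(r^2 - r - 12) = r*(r + 3)*(r - 4)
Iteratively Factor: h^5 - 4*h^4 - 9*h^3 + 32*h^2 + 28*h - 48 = (h + 2)*(h^4 - 6*h^3 + 3*h^2 + 26*h - 24) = (h + 2)^2*(h^3 - 8*h^2 + 19*h - 12) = (h - 1)*(h + 2)^2*(h^2 - 7*h + 12) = (h - 4)*(h - 1)*(h + 2)^2*(h - 3)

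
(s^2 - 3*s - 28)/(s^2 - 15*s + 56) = (s + 4)/(s - 8)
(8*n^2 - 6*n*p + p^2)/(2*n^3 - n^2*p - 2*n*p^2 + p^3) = (-4*n + p)/(-n^2 + p^2)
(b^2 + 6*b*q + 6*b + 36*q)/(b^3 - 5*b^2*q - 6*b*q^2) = (-b^2 - 6*b*q - 6*b - 36*q)/(b*(-b^2 + 5*b*q + 6*q^2))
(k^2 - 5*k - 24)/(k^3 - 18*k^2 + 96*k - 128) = (k + 3)/(k^2 - 10*k + 16)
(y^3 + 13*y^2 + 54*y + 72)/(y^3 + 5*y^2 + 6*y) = (y^2 + 10*y + 24)/(y*(y + 2))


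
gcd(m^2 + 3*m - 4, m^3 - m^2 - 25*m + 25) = m - 1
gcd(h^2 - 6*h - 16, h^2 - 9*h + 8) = h - 8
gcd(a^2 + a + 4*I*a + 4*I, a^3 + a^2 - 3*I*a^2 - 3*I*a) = a + 1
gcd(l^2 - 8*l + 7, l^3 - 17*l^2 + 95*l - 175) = l - 7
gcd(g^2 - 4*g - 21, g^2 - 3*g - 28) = g - 7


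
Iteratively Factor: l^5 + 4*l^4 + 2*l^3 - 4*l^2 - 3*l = (l + 1)*(l^4 + 3*l^3 - l^2 - 3*l) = l*(l + 1)*(l^3 + 3*l^2 - l - 3) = l*(l + 1)^2*(l^2 + 2*l - 3) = l*(l - 1)*(l + 1)^2*(l + 3)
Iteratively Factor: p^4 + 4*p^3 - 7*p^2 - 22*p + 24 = (p + 4)*(p^3 - 7*p + 6) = (p - 2)*(p + 4)*(p^2 + 2*p - 3) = (p - 2)*(p + 3)*(p + 4)*(p - 1)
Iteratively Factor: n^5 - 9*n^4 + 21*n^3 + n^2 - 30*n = (n - 5)*(n^4 - 4*n^3 + n^2 + 6*n) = n*(n - 5)*(n^3 - 4*n^2 + n + 6) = n*(n - 5)*(n + 1)*(n^2 - 5*n + 6) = n*(n - 5)*(n - 3)*(n + 1)*(n - 2)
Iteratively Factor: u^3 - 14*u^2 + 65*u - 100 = (u - 5)*(u^2 - 9*u + 20) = (u - 5)^2*(u - 4)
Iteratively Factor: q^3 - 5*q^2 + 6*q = (q - 3)*(q^2 - 2*q) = (q - 3)*(q - 2)*(q)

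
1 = 1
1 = 1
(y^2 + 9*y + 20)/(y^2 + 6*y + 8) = (y + 5)/(y + 2)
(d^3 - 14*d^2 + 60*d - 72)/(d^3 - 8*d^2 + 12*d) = (d - 6)/d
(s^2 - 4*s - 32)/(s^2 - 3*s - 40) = (s + 4)/(s + 5)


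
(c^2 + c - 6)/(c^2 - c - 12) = (c - 2)/(c - 4)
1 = 1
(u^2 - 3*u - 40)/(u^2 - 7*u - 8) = (u + 5)/(u + 1)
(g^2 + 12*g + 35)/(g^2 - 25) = (g + 7)/(g - 5)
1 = 1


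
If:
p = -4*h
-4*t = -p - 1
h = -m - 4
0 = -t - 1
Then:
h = 5/4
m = -21/4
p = -5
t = -1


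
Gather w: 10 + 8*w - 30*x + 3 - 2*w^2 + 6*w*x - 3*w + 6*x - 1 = -2*w^2 + w*(6*x + 5) - 24*x + 12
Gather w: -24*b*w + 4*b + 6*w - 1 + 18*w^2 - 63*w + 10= 4*b + 18*w^2 + w*(-24*b - 57) + 9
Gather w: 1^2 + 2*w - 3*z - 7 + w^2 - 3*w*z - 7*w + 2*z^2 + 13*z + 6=w^2 + w*(-3*z - 5) + 2*z^2 + 10*z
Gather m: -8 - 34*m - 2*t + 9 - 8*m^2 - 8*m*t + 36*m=-8*m^2 + m*(2 - 8*t) - 2*t + 1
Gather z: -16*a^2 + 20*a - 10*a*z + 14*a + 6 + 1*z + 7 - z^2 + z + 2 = -16*a^2 + 34*a - z^2 + z*(2 - 10*a) + 15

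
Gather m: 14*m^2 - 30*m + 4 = 14*m^2 - 30*m + 4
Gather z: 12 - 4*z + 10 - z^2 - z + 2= -z^2 - 5*z + 24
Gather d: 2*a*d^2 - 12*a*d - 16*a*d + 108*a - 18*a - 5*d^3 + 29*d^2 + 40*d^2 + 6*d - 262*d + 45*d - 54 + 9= 90*a - 5*d^3 + d^2*(2*a + 69) + d*(-28*a - 211) - 45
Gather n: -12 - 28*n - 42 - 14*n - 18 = -42*n - 72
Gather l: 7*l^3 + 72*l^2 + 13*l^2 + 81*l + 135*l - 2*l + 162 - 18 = 7*l^3 + 85*l^2 + 214*l + 144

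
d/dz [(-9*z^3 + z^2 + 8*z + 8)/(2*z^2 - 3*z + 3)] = 2*(-9*z^4 + 27*z^3 - 50*z^2 - 13*z + 24)/(4*z^4 - 12*z^3 + 21*z^2 - 18*z + 9)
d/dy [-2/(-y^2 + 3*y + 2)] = 2*(3 - 2*y)/(-y^2 + 3*y + 2)^2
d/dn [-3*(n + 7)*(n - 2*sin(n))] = -3*n + 3*(n + 7)*(2*cos(n) - 1) + 6*sin(n)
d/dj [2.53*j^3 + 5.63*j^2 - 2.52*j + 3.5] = 7.59*j^2 + 11.26*j - 2.52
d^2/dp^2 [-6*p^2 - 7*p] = -12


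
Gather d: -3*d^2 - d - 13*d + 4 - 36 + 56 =-3*d^2 - 14*d + 24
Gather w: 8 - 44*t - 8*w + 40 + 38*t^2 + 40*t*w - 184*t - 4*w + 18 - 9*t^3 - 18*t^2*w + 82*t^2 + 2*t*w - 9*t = -9*t^3 + 120*t^2 - 237*t + w*(-18*t^2 + 42*t - 12) + 66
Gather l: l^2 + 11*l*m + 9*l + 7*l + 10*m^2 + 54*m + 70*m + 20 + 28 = l^2 + l*(11*m + 16) + 10*m^2 + 124*m + 48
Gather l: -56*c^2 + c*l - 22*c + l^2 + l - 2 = -56*c^2 - 22*c + l^2 + l*(c + 1) - 2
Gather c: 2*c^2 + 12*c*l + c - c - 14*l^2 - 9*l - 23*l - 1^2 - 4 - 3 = 2*c^2 + 12*c*l - 14*l^2 - 32*l - 8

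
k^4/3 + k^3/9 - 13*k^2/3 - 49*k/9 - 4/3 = (k/3 + 1/3)*(k - 4)*(k + 1/3)*(k + 3)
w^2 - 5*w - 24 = (w - 8)*(w + 3)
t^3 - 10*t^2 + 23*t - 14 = (t - 7)*(t - 2)*(t - 1)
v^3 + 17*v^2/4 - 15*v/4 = v*(v - 3/4)*(v + 5)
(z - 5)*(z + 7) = z^2 + 2*z - 35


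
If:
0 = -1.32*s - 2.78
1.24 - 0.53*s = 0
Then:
No Solution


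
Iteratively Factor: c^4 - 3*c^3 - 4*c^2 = (c)*(c^3 - 3*c^2 - 4*c) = c^2*(c^2 - 3*c - 4) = c^2*(c - 4)*(c + 1)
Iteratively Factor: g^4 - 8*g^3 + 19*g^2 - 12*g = (g - 4)*(g^3 - 4*g^2 + 3*g) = (g - 4)*(g - 1)*(g^2 - 3*g) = (g - 4)*(g - 3)*(g - 1)*(g)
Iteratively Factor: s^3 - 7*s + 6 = (s + 3)*(s^2 - 3*s + 2) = (s - 1)*(s + 3)*(s - 2)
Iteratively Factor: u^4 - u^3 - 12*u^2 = (u)*(u^3 - u^2 - 12*u) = u*(u - 4)*(u^2 + 3*u) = u*(u - 4)*(u + 3)*(u)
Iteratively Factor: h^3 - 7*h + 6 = (h - 1)*(h^2 + h - 6) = (h - 2)*(h - 1)*(h + 3)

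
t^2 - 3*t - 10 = (t - 5)*(t + 2)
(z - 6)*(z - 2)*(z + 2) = z^3 - 6*z^2 - 4*z + 24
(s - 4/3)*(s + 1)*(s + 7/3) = s^3 + 2*s^2 - 19*s/9 - 28/9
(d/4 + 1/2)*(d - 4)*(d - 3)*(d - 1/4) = d^4/4 - 21*d^3/16 - 3*d^2/16 + 49*d/8 - 3/2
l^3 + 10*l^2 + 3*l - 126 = (l - 3)*(l + 6)*(l + 7)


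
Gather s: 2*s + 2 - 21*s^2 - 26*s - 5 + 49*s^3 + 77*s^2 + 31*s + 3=49*s^3 + 56*s^2 + 7*s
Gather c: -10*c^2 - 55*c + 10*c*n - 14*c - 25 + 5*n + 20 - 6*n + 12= -10*c^2 + c*(10*n - 69) - n + 7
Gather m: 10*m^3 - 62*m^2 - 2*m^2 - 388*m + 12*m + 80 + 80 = 10*m^3 - 64*m^2 - 376*m + 160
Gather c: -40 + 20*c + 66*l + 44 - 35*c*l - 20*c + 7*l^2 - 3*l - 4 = -35*c*l + 7*l^2 + 63*l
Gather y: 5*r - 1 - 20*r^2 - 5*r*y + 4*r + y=-20*r^2 + 9*r + y*(1 - 5*r) - 1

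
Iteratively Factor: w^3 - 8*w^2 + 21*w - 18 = (w - 2)*(w^2 - 6*w + 9) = (w - 3)*(w - 2)*(w - 3)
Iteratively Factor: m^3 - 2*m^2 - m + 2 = (m - 2)*(m^2 - 1) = (m - 2)*(m + 1)*(m - 1)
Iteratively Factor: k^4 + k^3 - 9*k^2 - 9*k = (k + 3)*(k^3 - 2*k^2 - 3*k) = k*(k + 3)*(k^2 - 2*k - 3) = k*(k - 3)*(k + 3)*(k + 1)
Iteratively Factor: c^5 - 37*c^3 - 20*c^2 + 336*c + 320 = (c - 4)*(c^4 + 4*c^3 - 21*c^2 - 104*c - 80) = (c - 4)*(c + 4)*(c^3 - 21*c - 20) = (c - 5)*(c - 4)*(c + 4)*(c^2 + 5*c + 4) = (c - 5)*(c - 4)*(c + 1)*(c + 4)*(c + 4)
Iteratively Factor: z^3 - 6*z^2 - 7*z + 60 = (z - 4)*(z^2 - 2*z - 15) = (z - 5)*(z - 4)*(z + 3)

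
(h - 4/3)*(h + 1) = h^2 - h/3 - 4/3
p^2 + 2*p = p*(p + 2)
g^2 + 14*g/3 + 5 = (g + 5/3)*(g + 3)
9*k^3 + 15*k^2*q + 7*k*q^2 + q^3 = (k + q)*(3*k + q)^2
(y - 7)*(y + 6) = y^2 - y - 42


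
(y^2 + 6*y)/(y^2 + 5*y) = (y + 6)/(y + 5)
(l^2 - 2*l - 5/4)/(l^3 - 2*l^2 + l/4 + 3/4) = (2*l - 5)/(2*l^2 - 5*l + 3)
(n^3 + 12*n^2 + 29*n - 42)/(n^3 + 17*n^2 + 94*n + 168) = (n - 1)/(n + 4)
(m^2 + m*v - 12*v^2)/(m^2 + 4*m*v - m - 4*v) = (m - 3*v)/(m - 1)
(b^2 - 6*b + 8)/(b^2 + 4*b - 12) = (b - 4)/(b + 6)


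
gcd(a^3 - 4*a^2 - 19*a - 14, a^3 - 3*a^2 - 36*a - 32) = a + 1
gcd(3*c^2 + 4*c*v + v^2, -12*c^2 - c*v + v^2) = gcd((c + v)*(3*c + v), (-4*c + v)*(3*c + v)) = 3*c + v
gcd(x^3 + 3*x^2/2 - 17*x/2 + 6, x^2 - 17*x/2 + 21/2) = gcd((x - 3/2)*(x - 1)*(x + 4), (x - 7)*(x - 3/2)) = x - 3/2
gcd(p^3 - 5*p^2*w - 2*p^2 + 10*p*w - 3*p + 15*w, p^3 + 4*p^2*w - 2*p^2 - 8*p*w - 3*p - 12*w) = p^2 - 2*p - 3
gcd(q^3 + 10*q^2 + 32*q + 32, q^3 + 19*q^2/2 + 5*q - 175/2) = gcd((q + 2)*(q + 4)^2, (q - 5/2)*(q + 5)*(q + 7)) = 1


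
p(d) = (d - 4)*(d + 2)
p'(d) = 2*d - 2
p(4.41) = 2.63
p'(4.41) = 6.82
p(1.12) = -8.99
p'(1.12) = 0.24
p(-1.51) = -2.70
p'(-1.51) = -5.02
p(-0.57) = -6.54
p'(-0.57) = -3.14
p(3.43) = -3.10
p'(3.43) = 4.86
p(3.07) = -4.72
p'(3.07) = 4.14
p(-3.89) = 14.91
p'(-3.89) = -9.78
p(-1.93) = -0.42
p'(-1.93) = -5.86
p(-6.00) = 40.00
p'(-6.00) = -14.00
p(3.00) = -5.00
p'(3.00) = 4.00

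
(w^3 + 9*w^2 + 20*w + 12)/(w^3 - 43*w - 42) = (w + 2)/(w - 7)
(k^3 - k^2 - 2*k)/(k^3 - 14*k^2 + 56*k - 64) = k*(k + 1)/(k^2 - 12*k + 32)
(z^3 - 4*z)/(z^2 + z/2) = 2*(z^2 - 4)/(2*z + 1)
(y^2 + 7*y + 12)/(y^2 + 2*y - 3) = (y + 4)/(y - 1)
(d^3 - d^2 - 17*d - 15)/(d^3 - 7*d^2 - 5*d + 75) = (d + 1)/(d - 5)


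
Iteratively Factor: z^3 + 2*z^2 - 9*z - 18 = (z + 2)*(z^2 - 9) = (z - 3)*(z + 2)*(z + 3)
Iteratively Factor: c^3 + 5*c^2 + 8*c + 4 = (c + 1)*(c^2 + 4*c + 4) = (c + 1)*(c + 2)*(c + 2)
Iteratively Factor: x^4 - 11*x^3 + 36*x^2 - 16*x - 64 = (x - 4)*(x^3 - 7*x^2 + 8*x + 16) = (x - 4)*(x + 1)*(x^2 - 8*x + 16) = (x - 4)^2*(x + 1)*(x - 4)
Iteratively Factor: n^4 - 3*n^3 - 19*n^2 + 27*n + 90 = (n - 5)*(n^3 + 2*n^2 - 9*n - 18) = (n - 5)*(n + 2)*(n^2 - 9) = (n - 5)*(n + 2)*(n + 3)*(n - 3)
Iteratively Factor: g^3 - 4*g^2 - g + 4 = (g - 1)*(g^2 - 3*g - 4) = (g - 1)*(g + 1)*(g - 4)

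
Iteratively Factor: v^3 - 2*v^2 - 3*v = (v + 1)*(v^2 - 3*v) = v*(v + 1)*(v - 3)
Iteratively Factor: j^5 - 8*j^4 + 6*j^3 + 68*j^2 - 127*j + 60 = (j - 1)*(j^4 - 7*j^3 - j^2 + 67*j - 60) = (j - 1)*(j + 3)*(j^3 - 10*j^2 + 29*j - 20) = (j - 1)^2*(j + 3)*(j^2 - 9*j + 20) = (j - 4)*(j - 1)^2*(j + 3)*(j - 5)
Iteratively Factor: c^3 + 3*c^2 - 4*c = (c + 4)*(c^2 - c) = (c - 1)*(c + 4)*(c)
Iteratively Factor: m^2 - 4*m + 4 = (m - 2)*(m - 2)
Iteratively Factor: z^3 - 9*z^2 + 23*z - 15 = (z - 3)*(z^2 - 6*z + 5) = (z - 5)*(z - 3)*(z - 1)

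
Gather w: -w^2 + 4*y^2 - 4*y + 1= -w^2 + 4*y^2 - 4*y + 1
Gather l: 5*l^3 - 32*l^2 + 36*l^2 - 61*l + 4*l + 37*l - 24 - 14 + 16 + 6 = 5*l^3 + 4*l^2 - 20*l - 16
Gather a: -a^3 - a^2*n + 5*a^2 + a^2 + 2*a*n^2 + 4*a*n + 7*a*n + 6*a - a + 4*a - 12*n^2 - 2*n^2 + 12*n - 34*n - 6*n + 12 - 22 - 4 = -a^3 + a^2*(6 - n) + a*(2*n^2 + 11*n + 9) - 14*n^2 - 28*n - 14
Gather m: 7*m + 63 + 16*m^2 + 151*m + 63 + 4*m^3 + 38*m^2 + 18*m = 4*m^3 + 54*m^2 + 176*m + 126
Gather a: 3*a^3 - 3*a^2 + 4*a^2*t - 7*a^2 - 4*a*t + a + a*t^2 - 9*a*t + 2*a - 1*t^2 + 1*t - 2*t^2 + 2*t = 3*a^3 + a^2*(4*t - 10) + a*(t^2 - 13*t + 3) - 3*t^2 + 3*t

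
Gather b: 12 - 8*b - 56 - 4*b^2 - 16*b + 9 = -4*b^2 - 24*b - 35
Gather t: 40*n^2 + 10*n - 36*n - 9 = 40*n^2 - 26*n - 9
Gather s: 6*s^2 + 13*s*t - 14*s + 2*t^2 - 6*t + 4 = 6*s^2 + s*(13*t - 14) + 2*t^2 - 6*t + 4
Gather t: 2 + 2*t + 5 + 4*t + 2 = 6*t + 9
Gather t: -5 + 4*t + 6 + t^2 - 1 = t^2 + 4*t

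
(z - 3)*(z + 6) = z^2 + 3*z - 18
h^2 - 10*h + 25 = (h - 5)^2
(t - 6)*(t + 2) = t^2 - 4*t - 12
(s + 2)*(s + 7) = s^2 + 9*s + 14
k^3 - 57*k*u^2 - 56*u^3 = (k - 8*u)*(k + u)*(k + 7*u)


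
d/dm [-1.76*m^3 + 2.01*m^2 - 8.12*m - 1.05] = -5.28*m^2 + 4.02*m - 8.12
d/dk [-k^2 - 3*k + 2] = -2*k - 3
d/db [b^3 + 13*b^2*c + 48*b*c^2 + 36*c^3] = 3*b^2 + 26*b*c + 48*c^2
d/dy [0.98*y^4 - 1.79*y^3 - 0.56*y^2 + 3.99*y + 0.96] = 3.92*y^3 - 5.37*y^2 - 1.12*y + 3.99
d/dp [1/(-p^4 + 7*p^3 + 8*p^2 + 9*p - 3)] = (4*p^3 - 21*p^2 - 16*p - 9)/(-p^4 + 7*p^3 + 8*p^2 + 9*p - 3)^2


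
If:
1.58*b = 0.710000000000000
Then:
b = 0.45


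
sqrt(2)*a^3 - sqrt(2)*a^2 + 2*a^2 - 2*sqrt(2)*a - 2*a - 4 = (a - 2)*(a + sqrt(2))*(sqrt(2)*a + sqrt(2))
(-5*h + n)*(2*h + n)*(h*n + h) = -10*h^3*n - 10*h^3 - 3*h^2*n^2 - 3*h^2*n + h*n^3 + h*n^2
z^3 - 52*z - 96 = (z - 8)*(z + 2)*(z + 6)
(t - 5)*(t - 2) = t^2 - 7*t + 10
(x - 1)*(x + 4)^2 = x^3 + 7*x^2 + 8*x - 16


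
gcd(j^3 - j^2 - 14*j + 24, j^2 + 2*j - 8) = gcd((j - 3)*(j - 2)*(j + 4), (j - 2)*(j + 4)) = j^2 + 2*j - 8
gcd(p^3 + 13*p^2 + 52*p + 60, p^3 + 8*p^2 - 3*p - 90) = p^2 + 11*p + 30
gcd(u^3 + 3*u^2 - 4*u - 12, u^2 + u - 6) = u^2 + u - 6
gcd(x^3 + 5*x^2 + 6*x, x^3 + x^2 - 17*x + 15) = 1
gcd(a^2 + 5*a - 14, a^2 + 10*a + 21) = a + 7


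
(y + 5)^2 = y^2 + 10*y + 25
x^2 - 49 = (x - 7)*(x + 7)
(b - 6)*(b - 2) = b^2 - 8*b + 12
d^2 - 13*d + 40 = (d - 8)*(d - 5)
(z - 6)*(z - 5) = z^2 - 11*z + 30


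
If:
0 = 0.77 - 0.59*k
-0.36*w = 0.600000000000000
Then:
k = 1.31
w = -1.67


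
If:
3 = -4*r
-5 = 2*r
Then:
No Solution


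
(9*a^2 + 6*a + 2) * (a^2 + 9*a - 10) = 9*a^4 + 87*a^3 - 34*a^2 - 42*a - 20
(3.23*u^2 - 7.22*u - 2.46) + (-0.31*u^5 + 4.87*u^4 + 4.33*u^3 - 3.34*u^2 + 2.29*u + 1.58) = -0.31*u^5 + 4.87*u^4 + 4.33*u^3 - 0.11*u^2 - 4.93*u - 0.88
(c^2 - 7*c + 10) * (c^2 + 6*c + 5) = c^4 - c^3 - 27*c^2 + 25*c + 50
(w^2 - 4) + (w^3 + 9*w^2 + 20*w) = w^3 + 10*w^2 + 20*w - 4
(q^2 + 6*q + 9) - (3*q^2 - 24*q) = -2*q^2 + 30*q + 9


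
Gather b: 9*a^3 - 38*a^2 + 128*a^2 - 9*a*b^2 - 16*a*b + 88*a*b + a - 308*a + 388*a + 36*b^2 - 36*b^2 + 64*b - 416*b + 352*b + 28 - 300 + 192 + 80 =9*a^3 + 90*a^2 - 9*a*b^2 + 72*a*b + 81*a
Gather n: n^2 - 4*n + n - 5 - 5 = n^2 - 3*n - 10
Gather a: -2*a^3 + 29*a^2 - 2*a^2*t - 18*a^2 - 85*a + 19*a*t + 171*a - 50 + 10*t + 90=-2*a^3 + a^2*(11 - 2*t) + a*(19*t + 86) + 10*t + 40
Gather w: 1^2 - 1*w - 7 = -w - 6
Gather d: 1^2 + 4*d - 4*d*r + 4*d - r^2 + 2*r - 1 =d*(8 - 4*r) - r^2 + 2*r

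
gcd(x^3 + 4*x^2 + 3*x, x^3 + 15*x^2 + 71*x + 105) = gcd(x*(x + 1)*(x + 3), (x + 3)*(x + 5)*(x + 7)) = x + 3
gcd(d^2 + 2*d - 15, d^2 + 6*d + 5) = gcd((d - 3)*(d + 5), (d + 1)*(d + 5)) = d + 5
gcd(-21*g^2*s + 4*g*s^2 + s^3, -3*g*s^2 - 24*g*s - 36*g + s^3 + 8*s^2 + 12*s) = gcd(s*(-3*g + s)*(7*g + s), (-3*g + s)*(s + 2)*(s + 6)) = -3*g + s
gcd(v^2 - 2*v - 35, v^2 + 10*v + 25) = v + 5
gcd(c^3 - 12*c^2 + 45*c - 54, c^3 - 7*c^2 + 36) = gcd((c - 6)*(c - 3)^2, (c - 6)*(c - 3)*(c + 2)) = c^2 - 9*c + 18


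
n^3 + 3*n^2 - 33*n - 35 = (n - 5)*(n + 1)*(n + 7)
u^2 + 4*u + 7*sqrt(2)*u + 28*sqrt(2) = (u + 4)*(u + 7*sqrt(2))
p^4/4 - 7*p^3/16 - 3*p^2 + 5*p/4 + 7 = (p/4 + 1/2)*(p - 4)*(p - 7/4)*(p + 2)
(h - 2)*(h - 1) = h^2 - 3*h + 2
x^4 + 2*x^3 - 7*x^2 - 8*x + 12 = (x - 2)*(x - 1)*(x + 2)*(x + 3)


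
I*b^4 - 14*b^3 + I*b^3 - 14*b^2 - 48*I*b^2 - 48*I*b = b*(b + 6*I)*(b + 8*I)*(I*b + I)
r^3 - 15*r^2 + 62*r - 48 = (r - 8)*(r - 6)*(r - 1)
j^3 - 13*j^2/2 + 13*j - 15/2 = (j - 3)*(j - 5/2)*(j - 1)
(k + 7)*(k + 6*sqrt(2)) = k^2 + 7*k + 6*sqrt(2)*k + 42*sqrt(2)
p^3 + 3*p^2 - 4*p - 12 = (p - 2)*(p + 2)*(p + 3)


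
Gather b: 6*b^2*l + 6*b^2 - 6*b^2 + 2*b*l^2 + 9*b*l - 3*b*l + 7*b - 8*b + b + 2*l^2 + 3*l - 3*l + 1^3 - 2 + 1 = 6*b^2*l + b*(2*l^2 + 6*l) + 2*l^2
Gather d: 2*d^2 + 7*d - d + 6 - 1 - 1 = 2*d^2 + 6*d + 4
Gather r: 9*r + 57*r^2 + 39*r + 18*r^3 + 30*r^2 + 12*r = 18*r^3 + 87*r^2 + 60*r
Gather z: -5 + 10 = 5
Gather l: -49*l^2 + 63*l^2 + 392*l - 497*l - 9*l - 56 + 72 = 14*l^2 - 114*l + 16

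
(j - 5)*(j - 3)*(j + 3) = j^3 - 5*j^2 - 9*j + 45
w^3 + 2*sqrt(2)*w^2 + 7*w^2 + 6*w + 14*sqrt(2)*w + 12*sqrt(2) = (w + 1)*(w + 6)*(w + 2*sqrt(2))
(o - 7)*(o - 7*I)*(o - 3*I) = o^3 - 7*o^2 - 10*I*o^2 - 21*o + 70*I*o + 147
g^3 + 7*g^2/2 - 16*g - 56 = (g - 4)*(g + 7/2)*(g + 4)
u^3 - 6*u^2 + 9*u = u*(u - 3)^2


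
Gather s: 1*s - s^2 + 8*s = -s^2 + 9*s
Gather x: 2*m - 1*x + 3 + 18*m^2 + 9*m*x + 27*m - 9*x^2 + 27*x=18*m^2 + 29*m - 9*x^2 + x*(9*m + 26) + 3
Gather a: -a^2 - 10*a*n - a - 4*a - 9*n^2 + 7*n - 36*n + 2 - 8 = -a^2 + a*(-10*n - 5) - 9*n^2 - 29*n - 6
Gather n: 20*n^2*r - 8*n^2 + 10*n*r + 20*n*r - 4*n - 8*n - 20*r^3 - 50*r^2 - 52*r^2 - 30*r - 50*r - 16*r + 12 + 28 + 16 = n^2*(20*r - 8) + n*(30*r - 12) - 20*r^3 - 102*r^2 - 96*r + 56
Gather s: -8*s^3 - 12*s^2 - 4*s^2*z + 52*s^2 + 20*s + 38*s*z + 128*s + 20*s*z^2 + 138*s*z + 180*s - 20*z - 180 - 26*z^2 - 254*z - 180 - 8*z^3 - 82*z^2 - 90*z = -8*s^3 + s^2*(40 - 4*z) + s*(20*z^2 + 176*z + 328) - 8*z^3 - 108*z^2 - 364*z - 360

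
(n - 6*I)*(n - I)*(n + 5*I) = n^3 - 2*I*n^2 + 29*n - 30*I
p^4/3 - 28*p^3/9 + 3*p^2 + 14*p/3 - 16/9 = (p/3 + 1/3)*(p - 8)*(p - 2)*(p - 1/3)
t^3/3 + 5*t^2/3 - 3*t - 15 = (t/3 + 1)*(t - 3)*(t + 5)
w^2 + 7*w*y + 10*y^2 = (w + 2*y)*(w + 5*y)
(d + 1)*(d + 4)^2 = d^3 + 9*d^2 + 24*d + 16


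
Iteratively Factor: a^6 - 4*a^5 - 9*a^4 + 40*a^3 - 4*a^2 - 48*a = (a - 4)*(a^5 - 9*a^3 + 4*a^2 + 12*a) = (a - 4)*(a + 1)*(a^4 - a^3 - 8*a^2 + 12*a) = (a - 4)*(a - 2)*(a + 1)*(a^3 + a^2 - 6*a) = a*(a - 4)*(a - 2)*(a + 1)*(a^2 + a - 6) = a*(a - 4)*(a - 2)*(a + 1)*(a + 3)*(a - 2)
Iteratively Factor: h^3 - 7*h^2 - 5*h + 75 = (h + 3)*(h^2 - 10*h + 25) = (h - 5)*(h + 3)*(h - 5)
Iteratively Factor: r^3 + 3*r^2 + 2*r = (r)*(r^2 + 3*r + 2) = r*(r + 1)*(r + 2)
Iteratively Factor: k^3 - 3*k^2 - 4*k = (k + 1)*(k^2 - 4*k) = k*(k + 1)*(k - 4)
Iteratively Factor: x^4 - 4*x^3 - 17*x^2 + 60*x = (x - 5)*(x^3 + x^2 - 12*x) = (x - 5)*(x - 3)*(x^2 + 4*x) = x*(x - 5)*(x - 3)*(x + 4)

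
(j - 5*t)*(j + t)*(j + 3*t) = j^3 - j^2*t - 17*j*t^2 - 15*t^3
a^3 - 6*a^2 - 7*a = a*(a - 7)*(a + 1)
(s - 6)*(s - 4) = s^2 - 10*s + 24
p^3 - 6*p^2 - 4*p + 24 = (p - 6)*(p - 2)*(p + 2)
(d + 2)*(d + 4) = d^2 + 6*d + 8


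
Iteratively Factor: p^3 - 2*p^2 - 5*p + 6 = (p + 2)*(p^2 - 4*p + 3) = (p - 1)*(p + 2)*(p - 3)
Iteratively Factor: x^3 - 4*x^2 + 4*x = (x - 2)*(x^2 - 2*x) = (x - 2)^2*(x)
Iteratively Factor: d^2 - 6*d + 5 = (d - 1)*(d - 5)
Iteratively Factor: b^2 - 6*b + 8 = (b - 4)*(b - 2)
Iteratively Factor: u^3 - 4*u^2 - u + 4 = (u + 1)*(u^2 - 5*u + 4) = (u - 4)*(u + 1)*(u - 1)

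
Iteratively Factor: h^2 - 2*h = (h)*(h - 2)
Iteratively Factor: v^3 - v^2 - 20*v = (v)*(v^2 - v - 20) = v*(v + 4)*(v - 5)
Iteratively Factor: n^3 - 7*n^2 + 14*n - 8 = (n - 2)*(n^2 - 5*n + 4) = (n - 2)*(n - 1)*(n - 4)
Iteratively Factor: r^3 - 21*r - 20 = (r + 1)*(r^2 - r - 20) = (r - 5)*(r + 1)*(r + 4)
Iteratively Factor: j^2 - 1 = (j + 1)*(j - 1)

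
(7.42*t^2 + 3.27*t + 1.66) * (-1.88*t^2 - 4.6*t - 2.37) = -13.9496*t^4 - 40.2796*t^3 - 35.7482*t^2 - 15.3859*t - 3.9342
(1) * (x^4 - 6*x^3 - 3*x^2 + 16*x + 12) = x^4 - 6*x^3 - 3*x^2 + 16*x + 12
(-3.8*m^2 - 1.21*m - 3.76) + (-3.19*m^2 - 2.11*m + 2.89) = -6.99*m^2 - 3.32*m - 0.87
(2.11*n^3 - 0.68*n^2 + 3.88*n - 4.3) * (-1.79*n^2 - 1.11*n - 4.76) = -3.7769*n^5 - 1.1249*n^4 - 16.234*n^3 + 6.627*n^2 - 13.6958*n + 20.468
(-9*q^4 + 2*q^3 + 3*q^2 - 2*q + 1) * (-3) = 27*q^4 - 6*q^3 - 9*q^2 + 6*q - 3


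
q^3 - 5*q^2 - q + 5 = (q - 5)*(q - 1)*(q + 1)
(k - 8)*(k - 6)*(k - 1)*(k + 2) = k^4 - 13*k^3 + 32*k^2 + 76*k - 96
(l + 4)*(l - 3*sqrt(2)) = l^2 - 3*sqrt(2)*l + 4*l - 12*sqrt(2)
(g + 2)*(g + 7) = g^2 + 9*g + 14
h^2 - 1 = (h - 1)*(h + 1)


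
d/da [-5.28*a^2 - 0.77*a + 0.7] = -10.56*a - 0.77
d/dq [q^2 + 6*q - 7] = 2*q + 6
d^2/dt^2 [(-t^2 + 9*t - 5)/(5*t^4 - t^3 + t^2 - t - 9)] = 2*(-75*t^8 + 1365*t^7 - 1606*t^6 + 507*t^5 - 684*t^4 + 4202*t^3 - 1893*t^2 + 393*t - 212)/(125*t^12 - 75*t^11 + 90*t^10 - 106*t^9 - 627*t^8 + 234*t^7 - 275*t^6 + 318*t^5 + 1137*t^4 - 190*t^3 + 216*t^2 - 243*t - 729)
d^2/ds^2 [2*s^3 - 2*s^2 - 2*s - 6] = 12*s - 4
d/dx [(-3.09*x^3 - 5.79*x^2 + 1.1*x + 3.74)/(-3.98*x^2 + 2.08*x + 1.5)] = (12.2982*x^4 - 12.8544*x^3 - 21.5702*x^2 + 12.4004*x - 6.1292)/(15.8404*x^4 - 16.5568*x^3 - 7.6136*x^2 + 6.24*x + 2.25)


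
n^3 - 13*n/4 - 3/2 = (n - 2)*(n + 1/2)*(n + 3/2)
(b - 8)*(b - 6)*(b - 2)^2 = b^4 - 18*b^3 + 108*b^2 - 248*b + 192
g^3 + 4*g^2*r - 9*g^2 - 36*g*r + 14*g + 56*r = (g - 7)*(g - 2)*(g + 4*r)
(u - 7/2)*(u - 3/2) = u^2 - 5*u + 21/4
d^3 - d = d*(d - 1)*(d + 1)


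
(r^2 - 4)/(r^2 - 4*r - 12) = (r - 2)/(r - 6)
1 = 1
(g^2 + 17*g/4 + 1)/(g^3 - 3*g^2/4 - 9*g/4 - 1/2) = (g + 4)/(g^2 - g - 2)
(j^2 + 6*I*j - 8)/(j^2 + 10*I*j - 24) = (j + 2*I)/(j + 6*I)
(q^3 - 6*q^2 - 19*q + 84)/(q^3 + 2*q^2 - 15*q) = (q^2 - 3*q - 28)/(q*(q + 5))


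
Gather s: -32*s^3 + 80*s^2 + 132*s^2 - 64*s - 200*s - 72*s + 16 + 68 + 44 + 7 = -32*s^3 + 212*s^2 - 336*s + 135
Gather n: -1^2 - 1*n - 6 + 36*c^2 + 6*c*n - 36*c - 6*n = 36*c^2 - 36*c + n*(6*c - 7) - 7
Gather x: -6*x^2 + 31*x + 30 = -6*x^2 + 31*x + 30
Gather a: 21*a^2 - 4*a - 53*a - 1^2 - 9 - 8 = 21*a^2 - 57*a - 18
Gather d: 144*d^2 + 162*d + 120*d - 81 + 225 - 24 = 144*d^2 + 282*d + 120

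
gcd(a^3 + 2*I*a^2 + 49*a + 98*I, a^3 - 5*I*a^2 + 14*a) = a^2 - 5*I*a + 14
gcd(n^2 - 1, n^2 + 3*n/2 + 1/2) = n + 1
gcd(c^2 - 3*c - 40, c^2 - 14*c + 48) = c - 8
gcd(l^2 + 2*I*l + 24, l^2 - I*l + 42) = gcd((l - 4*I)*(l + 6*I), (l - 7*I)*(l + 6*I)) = l + 6*I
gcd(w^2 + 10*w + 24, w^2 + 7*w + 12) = w + 4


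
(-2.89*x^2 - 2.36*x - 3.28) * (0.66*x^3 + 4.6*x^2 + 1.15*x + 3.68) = -1.9074*x^5 - 14.8516*x^4 - 16.3443*x^3 - 28.4372*x^2 - 12.4568*x - 12.0704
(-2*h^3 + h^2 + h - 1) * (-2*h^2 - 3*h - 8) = 4*h^5 + 4*h^4 + 11*h^3 - 9*h^2 - 5*h + 8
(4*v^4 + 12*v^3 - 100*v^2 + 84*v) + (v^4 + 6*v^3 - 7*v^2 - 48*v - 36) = 5*v^4 + 18*v^3 - 107*v^2 + 36*v - 36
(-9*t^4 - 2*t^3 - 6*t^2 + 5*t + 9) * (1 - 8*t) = 72*t^5 + 7*t^4 + 46*t^3 - 46*t^2 - 67*t + 9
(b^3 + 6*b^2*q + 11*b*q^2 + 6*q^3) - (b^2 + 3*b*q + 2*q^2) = b^3 + 6*b^2*q - b^2 + 11*b*q^2 - 3*b*q + 6*q^3 - 2*q^2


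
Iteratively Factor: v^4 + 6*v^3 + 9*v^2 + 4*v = (v + 1)*(v^3 + 5*v^2 + 4*v) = (v + 1)^2*(v^2 + 4*v) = v*(v + 1)^2*(v + 4)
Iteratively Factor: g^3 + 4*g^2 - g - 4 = (g + 1)*(g^2 + 3*g - 4) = (g + 1)*(g + 4)*(g - 1)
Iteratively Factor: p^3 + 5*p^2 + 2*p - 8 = (p - 1)*(p^2 + 6*p + 8) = (p - 1)*(p + 2)*(p + 4)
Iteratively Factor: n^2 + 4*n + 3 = (n + 3)*(n + 1)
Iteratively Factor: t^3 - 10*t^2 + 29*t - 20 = (t - 5)*(t^2 - 5*t + 4) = (t - 5)*(t - 4)*(t - 1)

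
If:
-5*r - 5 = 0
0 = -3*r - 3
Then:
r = -1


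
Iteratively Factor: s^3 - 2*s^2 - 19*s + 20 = (s + 4)*(s^2 - 6*s + 5) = (s - 5)*(s + 4)*(s - 1)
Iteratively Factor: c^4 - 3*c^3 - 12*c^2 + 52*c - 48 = (c - 2)*(c^3 - c^2 - 14*c + 24) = (c - 2)*(c + 4)*(c^2 - 5*c + 6) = (c - 3)*(c - 2)*(c + 4)*(c - 2)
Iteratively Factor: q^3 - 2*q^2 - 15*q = (q + 3)*(q^2 - 5*q) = q*(q + 3)*(q - 5)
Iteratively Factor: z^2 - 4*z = (z)*(z - 4)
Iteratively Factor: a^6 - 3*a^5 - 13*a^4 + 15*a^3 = (a)*(a^5 - 3*a^4 - 13*a^3 + 15*a^2) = a^2*(a^4 - 3*a^3 - 13*a^2 + 15*a) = a^2*(a + 3)*(a^3 - 6*a^2 + 5*a) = a^3*(a + 3)*(a^2 - 6*a + 5) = a^3*(a - 5)*(a + 3)*(a - 1)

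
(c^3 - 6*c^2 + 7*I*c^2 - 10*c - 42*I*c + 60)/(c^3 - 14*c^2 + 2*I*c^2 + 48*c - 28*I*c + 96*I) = (c + 5*I)/(c - 8)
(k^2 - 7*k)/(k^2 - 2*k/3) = 3*(k - 7)/(3*k - 2)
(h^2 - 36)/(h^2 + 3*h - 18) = (h - 6)/(h - 3)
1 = 1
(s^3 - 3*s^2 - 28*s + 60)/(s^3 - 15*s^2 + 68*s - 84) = (s + 5)/(s - 7)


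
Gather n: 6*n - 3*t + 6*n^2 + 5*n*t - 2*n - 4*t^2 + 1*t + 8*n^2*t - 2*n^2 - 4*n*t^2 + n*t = n^2*(8*t + 4) + n*(-4*t^2 + 6*t + 4) - 4*t^2 - 2*t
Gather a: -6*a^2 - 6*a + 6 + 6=-6*a^2 - 6*a + 12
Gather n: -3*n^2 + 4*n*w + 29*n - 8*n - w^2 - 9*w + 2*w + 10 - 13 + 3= -3*n^2 + n*(4*w + 21) - w^2 - 7*w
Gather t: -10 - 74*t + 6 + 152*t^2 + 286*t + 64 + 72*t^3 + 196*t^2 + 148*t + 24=72*t^3 + 348*t^2 + 360*t + 84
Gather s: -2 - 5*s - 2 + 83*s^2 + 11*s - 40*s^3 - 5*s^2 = -40*s^3 + 78*s^2 + 6*s - 4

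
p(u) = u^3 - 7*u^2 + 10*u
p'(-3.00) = 79.00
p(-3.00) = -120.00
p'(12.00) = 274.00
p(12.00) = 840.00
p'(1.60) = -4.72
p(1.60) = 2.18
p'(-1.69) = 42.23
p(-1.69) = -41.72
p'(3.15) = -4.33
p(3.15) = -6.70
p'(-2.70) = 69.67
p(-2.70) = -97.71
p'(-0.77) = 22.56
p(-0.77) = -12.31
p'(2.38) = -6.33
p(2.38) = -2.37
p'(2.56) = -6.18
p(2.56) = -3.50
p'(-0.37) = 15.59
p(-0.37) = -4.71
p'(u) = 3*u^2 - 14*u + 10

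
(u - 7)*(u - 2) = u^2 - 9*u + 14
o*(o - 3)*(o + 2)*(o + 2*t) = o^4 + 2*o^3*t - o^3 - 2*o^2*t - 6*o^2 - 12*o*t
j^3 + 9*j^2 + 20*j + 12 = (j + 1)*(j + 2)*(j + 6)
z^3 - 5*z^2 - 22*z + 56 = (z - 7)*(z - 2)*(z + 4)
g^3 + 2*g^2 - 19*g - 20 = (g - 4)*(g + 1)*(g + 5)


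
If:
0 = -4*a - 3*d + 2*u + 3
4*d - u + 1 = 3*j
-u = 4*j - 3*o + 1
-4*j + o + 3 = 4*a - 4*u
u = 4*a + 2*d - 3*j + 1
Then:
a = 97/270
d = 97/135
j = 161/135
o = 91/45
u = 8/27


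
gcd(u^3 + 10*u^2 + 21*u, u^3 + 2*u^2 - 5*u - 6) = u + 3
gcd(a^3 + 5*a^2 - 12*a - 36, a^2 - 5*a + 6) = a - 3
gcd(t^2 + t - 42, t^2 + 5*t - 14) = t + 7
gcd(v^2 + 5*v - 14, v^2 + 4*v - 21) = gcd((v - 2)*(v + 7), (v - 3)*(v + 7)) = v + 7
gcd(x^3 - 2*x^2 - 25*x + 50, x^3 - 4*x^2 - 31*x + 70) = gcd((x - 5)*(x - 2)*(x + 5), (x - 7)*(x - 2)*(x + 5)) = x^2 + 3*x - 10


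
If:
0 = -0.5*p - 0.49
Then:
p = -0.98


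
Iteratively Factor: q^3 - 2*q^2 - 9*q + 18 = (q + 3)*(q^2 - 5*q + 6) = (q - 3)*(q + 3)*(q - 2)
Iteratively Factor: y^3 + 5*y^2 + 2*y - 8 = (y + 4)*(y^2 + y - 2) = (y - 1)*(y + 4)*(y + 2)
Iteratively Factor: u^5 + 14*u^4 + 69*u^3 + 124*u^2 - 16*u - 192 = (u + 4)*(u^4 + 10*u^3 + 29*u^2 + 8*u - 48) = (u - 1)*(u + 4)*(u^3 + 11*u^2 + 40*u + 48) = (u - 1)*(u + 4)^2*(u^2 + 7*u + 12) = (u - 1)*(u + 4)^3*(u + 3)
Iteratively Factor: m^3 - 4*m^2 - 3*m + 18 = (m - 3)*(m^2 - m - 6) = (m - 3)*(m + 2)*(m - 3)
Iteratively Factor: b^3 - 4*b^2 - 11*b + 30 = (b - 2)*(b^2 - 2*b - 15) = (b - 2)*(b + 3)*(b - 5)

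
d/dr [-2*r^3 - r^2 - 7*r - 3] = -6*r^2 - 2*r - 7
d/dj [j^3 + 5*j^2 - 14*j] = 3*j^2 + 10*j - 14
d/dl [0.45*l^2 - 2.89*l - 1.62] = 0.9*l - 2.89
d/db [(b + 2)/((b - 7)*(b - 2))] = (-b^2 - 4*b + 32)/(b^4 - 18*b^3 + 109*b^2 - 252*b + 196)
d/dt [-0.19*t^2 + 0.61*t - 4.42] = 0.61 - 0.38*t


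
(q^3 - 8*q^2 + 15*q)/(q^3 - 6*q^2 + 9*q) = (q - 5)/(q - 3)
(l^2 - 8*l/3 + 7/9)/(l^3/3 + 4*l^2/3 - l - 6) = (9*l^2 - 24*l + 7)/(3*(l^3 + 4*l^2 - 3*l - 18))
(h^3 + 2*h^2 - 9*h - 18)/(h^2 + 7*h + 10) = (h^2 - 9)/(h + 5)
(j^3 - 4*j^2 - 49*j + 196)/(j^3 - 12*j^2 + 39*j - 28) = (j + 7)/(j - 1)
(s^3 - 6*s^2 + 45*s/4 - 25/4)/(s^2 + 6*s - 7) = (s^2 - 5*s + 25/4)/(s + 7)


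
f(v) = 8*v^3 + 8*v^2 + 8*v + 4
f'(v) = 24*v^2 + 16*v + 8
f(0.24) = 6.49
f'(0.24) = 13.22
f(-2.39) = -78.64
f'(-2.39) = 106.85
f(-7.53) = -3018.30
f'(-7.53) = 1248.34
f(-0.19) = 2.71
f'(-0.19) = 5.83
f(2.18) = 142.34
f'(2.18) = 156.94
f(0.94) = 25.23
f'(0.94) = 44.25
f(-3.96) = -399.02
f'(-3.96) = 321.00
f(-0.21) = 2.60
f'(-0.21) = 5.70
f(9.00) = 6556.00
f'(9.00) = 2096.00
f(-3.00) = -164.00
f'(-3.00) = 176.00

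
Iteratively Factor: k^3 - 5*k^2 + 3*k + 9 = (k - 3)*(k^2 - 2*k - 3) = (k - 3)^2*(k + 1)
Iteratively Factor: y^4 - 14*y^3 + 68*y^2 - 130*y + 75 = (y - 3)*(y^3 - 11*y^2 + 35*y - 25) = (y - 5)*(y - 3)*(y^2 - 6*y + 5) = (y - 5)^2*(y - 3)*(y - 1)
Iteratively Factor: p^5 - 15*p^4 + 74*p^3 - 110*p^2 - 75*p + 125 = (p - 5)*(p^4 - 10*p^3 + 24*p^2 + 10*p - 25) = (p - 5)*(p + 1)*(p^3 - 11*p^2 + 35*p - 25) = (p - 5)^2*(p + 1)*(p^2 - 6*p + 5) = (p - 5)^3*(p + 1)*(p - 1)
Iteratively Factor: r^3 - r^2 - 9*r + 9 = (r - 3)*(r^2 + 2*r - 3) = (r - 3)*(r + 3)*(r - 1)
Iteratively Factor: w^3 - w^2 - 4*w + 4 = (w + 2)*(w^2 - 3*w + 2) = (w - 1)*(w + 2)*(w - 2)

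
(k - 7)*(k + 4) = k^2 - 3*k - 28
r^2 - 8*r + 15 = (r - 5)*(r - 3)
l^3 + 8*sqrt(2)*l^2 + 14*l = l*(l + sqrt(2))*(l + 7*sqrt(2))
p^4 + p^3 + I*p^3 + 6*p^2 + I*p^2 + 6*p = p*(p + 1)*(p - 2*I)*(p + 3*I)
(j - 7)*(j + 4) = j^2 - 3*j - 28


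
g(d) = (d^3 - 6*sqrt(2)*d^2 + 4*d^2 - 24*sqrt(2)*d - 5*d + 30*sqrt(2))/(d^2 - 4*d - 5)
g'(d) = (4 - 2*d)*(d^3 - 6*sqrt(2)*d^2 + 4*d^2 - 24*sqrt(2)*d - 5*d + 30*sqrt(2))/(d^2 - 4*d - 5)^2 + (3*d^2 - 12*sqrt(2)*d + 8*d - 24*sqrt(2) - 5)/(d^2 - 4*d - 5)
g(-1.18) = 72.36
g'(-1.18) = 391.95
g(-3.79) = 2.90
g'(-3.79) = 2.93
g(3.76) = 19.36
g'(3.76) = 16.67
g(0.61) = -2.44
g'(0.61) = 7.08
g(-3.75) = 3.02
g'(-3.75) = 2.98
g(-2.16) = 11.50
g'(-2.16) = 10.85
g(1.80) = 4.06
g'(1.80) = 4.88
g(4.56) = 54.61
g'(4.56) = 121.43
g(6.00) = -19.53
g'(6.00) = 24.49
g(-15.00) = -13.42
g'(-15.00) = 1.12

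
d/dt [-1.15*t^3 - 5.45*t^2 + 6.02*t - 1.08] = -3.45*t^2 - 10.9*t + 6.02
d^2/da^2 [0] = 0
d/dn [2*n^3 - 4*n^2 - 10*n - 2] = 6*n^2 - 8*n - 10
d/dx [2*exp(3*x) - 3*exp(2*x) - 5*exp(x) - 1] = (6*exp(2*x) - 6*exp(x) - 5)*exp(x)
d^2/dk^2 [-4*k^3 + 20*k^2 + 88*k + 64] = 40 - 24*k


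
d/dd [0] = 0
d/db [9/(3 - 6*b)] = 6/(2*b - 1)^2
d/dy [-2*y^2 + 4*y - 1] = 4 - 4*y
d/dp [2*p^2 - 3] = 4*p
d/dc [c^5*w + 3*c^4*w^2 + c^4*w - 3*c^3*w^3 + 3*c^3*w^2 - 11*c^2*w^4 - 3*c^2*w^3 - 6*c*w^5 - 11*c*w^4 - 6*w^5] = w*(5*c^4 + 12*c^3*w + 4*c^3 - 9*c^2*w^2 + 9*c^2*w - 22*c*w^3 - 6*c*w^2 - 6*w^4 - 11*w^3)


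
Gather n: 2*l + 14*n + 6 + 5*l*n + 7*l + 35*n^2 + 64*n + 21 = 9*l + 35*n^2 + n*(5*l + 78) + 27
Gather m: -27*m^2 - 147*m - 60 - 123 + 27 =-27*m^2 - 147*m - 156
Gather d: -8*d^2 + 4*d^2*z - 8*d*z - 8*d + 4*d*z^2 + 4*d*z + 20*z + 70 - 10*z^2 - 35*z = d^2*(4*z - 8) + d*(4*z^2 - 4*z - 8) - 10*z^2 - 15*z + 70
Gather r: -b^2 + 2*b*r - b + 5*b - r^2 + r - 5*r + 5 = -b^2 + 4*b - r^2 + r*(2*b - 4) + 5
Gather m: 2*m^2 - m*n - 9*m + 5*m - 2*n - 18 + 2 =2*m^2 + m*(-n - 4) - 2*n - 16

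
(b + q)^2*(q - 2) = b^2*q - 2*b^2 + 2*b*q^2 - 4*b*q + q^3 - 2*q^2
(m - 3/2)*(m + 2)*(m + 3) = m^3 + 7*m^2/2 - 3*m/2 - 9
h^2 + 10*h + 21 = (h + 3)*(h + 7)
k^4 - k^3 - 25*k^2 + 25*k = k*(k - 5)*(k - 1)*(k + 5)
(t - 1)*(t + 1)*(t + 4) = t^3 + 4*t^2 - t - 4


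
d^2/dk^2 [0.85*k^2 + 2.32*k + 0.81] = 1.70000000000000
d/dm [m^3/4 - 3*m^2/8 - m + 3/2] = 3*m^2/4 - 3*m/4 - 1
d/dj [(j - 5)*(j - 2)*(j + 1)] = 3*j^2 - 12*j + 3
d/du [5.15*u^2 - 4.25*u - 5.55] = 10.3*u - 4.25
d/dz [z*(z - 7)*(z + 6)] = 3*z^2 - 2*z - 42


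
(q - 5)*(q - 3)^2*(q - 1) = q^4 - 12*q^3 + 50*q^2 - 84*q + 45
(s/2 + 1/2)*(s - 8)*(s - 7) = s^3/2 - 7*s^2 + 41*s/2 + 28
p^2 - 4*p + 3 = (p - 3)*(p - 1)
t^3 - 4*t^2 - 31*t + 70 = (t - 7)*(t - 2)*(t + 5)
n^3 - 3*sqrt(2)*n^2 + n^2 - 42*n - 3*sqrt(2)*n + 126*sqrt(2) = (n - 6)*(n + 7)*(n - 3*sqrt(2))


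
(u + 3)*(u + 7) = u^2 + 10*u + 21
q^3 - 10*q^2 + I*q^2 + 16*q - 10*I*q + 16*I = (q - 8)*(q - 2)*(q + I)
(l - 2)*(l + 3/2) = l^2 - l/2 - 3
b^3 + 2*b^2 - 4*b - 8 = (b - 2)*(b + 2)^2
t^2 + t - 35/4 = (t - 5/2)*(t + 7/2)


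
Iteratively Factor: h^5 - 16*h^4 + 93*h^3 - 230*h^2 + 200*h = (h - 5)*(h^4 - 11*h^3 + 38*h^2 - 40*h) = (h - 5)^2*(h^3 - 6*h^2 + 8*h) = (h - 5)^2*(h - 2)*(h^2 - 4*h) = h*(h - 5)^2*(h - 2)*(h - 4)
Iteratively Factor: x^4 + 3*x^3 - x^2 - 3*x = (x)*(x^3 + 3*x^2 - x - 3) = x*(x - 1)*(x^2 + 4*x + 3) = x*(x - 1)*(x + 3)*(x + 1)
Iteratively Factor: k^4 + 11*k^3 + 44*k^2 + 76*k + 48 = (k + 2)*(k^3 + 9*k^2 + 26*k + 24) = (k + 2)^2*(k^2 + 7*k + 12) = (k + 2)^2*(k + 4)*(k + 3)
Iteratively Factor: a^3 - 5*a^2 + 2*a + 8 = (a - 4)*(a^2 - a - 2) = (a - 4)*(a - 2)*(a + 1)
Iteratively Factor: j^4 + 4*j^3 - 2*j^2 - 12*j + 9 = (j + 3)*(j^3 + j^2 - 5*j + 3) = (j + 3)^2*(j^2 - 2*j + 1) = (j - 1)*(j + 3)^2*(j - 1)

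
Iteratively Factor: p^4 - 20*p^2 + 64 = (p + 4)*(p^3 - 4*p^2 - 4*p + 16) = (p + 2)*(p + 4)*(p^2 - 6*p + 8) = (p - 4)*(p + 2)*(p + 4)*(p - 2)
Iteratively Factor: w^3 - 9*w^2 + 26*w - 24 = (w - 4)*(w^2 - 5*w + 6) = (w - 4)*(w - 3)*(w - 2)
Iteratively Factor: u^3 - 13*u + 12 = (u + 4)*(u^2 - 4*u + 3) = (u - 3)*(u + 4)*(u - 1)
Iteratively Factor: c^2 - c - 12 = (c - 4)*(c + 3)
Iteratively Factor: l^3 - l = (l - 1)*(l^2 + l) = l*(l - 1)*(l + 1)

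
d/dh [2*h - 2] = 2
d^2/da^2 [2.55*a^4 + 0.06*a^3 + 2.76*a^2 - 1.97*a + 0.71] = 30.6*a^2 + 0.36*a + 5.52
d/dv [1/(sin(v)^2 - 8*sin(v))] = 2*(4 - sin(v))*cos(v)/((sin(v) - 8)^2*sin(v)^2)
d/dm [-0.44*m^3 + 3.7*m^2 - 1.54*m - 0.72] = -1.32*m^2 + 7.4*m - 1.54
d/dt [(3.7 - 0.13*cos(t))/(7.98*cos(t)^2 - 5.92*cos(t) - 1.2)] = (-1.0374*cos(t)^2 + 59.052*cos(t) - 22.06)*sin(t)/(63.6804*cos(t)^4 - 94.4832*cos(t)^3 + 15.8944*cos(t)^2 + 14.208*cos(t) + 1.44)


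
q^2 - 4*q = q*(q - 4)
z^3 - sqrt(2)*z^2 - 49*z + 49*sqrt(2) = (z - 7)*(z + 7)*(z - sqrt(2))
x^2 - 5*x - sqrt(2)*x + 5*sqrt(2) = (x - 5)*(x - sqrt(2))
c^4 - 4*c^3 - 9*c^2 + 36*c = c*(c - 4)*(c - 3)*(c + 3)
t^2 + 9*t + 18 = (t + 3)*(t + 6)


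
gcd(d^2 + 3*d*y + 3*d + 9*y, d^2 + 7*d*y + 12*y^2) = d + 3*y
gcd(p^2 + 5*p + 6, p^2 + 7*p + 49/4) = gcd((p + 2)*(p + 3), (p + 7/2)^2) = 1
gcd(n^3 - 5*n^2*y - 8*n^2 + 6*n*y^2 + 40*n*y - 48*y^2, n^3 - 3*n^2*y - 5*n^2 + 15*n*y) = -n + 3*y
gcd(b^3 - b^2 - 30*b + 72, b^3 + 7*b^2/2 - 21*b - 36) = b^2 + 2*b - 24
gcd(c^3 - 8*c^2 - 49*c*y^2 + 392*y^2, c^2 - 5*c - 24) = c - 8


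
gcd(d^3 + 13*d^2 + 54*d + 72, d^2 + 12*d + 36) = d + 6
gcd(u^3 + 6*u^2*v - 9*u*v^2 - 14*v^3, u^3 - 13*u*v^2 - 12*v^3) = u + v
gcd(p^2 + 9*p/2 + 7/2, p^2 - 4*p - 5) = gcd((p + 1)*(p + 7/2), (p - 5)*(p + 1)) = p + 1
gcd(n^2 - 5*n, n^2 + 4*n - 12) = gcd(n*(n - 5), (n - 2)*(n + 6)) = 1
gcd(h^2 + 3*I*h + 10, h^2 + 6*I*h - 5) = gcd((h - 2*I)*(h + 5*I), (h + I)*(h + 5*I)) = h + 5*I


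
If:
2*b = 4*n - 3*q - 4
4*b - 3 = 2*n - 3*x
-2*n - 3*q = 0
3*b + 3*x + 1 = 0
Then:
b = 16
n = 6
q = -4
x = -49/3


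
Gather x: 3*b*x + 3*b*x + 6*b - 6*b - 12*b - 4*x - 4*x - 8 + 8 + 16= -12*b + x*(6*b - 8) + 16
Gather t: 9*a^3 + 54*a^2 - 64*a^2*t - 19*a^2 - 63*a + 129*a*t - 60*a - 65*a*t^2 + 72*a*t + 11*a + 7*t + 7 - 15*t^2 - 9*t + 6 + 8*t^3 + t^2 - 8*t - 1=9*a^3 + 35*a^2 - 112*a + 8*t^3 + t^2*(-65*a - 14) + t*(-64*a^2 + 201*a - 10) + 12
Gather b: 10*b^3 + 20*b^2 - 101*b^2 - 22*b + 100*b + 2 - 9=10*b^3 - 81*b^2 + 78*b - 7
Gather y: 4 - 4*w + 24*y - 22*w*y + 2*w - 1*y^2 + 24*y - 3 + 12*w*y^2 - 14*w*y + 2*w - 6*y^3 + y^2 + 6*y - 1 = 12*w*y^2 - 6*y^3 + y*(54 - 36*w)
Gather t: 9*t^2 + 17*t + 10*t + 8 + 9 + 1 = 9*t^2 + 27*t + 18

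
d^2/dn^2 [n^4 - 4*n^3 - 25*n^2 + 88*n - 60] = 12*n^2 - 24*n - 50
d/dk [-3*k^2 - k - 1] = -6*k - 1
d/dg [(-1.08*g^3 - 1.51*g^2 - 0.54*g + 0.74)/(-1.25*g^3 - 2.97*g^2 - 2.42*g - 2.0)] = (1.3201*g^4 + 3.8772*g^3 + 11.3054*g^2 + 10.4356*g + 2.8708)/(1.5625*g^6 + 7.425*g^5 + 14.8709*g^4 + 19.3748*g^3 + 17.7364*g^2 + 9.68*g + 4.0)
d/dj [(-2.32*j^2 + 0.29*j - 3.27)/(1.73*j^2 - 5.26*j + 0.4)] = (11.7015*j^2 + 9.4582*j - 17.0842)/(2.9929*j^4 - 18.1996*j^3 + 29.0516*j^2 - 4.208*j + 0.16)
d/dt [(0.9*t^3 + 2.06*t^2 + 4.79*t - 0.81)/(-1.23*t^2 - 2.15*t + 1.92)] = (-1.107*t^4 - 3.87*t^3 + 6.6467*t^2 + 5.9178*t + 7.4553)/(1.5129*t^4 + 5.289*t^3 - 0.1007*t^2 - 8.256*t + 3.6864)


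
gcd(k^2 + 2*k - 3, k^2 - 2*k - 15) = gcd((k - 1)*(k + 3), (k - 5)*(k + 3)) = k + 3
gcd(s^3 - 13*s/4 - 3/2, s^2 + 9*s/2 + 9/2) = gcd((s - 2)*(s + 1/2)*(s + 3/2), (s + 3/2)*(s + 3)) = s + 3/2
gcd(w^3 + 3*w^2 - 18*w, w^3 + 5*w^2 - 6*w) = w^2 + 6*w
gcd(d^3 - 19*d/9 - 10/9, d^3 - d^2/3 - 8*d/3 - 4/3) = d^2 + 5*d/3 + 2/3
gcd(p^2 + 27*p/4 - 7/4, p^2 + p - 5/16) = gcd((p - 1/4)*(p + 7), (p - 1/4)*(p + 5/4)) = p - 1/4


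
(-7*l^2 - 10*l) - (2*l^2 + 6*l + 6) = -9*l^2 - 16*l - 6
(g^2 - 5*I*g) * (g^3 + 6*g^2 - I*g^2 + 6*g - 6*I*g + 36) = g^5 + 6*g^4 - 6*I*g^4 + g^3 - 36*I*g^3 + 6*g^2 - 30*I*g^2 - 180*I*g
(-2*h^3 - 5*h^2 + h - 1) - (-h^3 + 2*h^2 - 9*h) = -h^3 - 7*h^2 + 10*h - 1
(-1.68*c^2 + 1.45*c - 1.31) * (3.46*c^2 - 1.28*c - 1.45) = -5.8128*c^4 + 7.1674*c^3 - 3.9526*c^2 - 0.4257*c + 1.8995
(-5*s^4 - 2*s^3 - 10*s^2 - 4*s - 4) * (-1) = 5*s^4 + 2*s^3 + 10*s^2 + 4*s + 4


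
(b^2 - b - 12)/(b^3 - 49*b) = (b^2 - b - 12)/(b*(b^2 - 49))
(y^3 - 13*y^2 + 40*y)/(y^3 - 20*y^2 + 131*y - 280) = y/(y - 7)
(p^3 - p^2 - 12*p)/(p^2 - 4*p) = p + 3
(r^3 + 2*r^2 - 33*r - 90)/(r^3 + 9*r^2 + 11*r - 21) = (r^2 - r - 30)/(r^2 + 6*r - 7)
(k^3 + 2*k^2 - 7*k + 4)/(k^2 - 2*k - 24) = (k^2 - 2*k + 1)/(k - 6)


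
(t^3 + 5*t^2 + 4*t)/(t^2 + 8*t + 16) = t*(t + 1)/(t + 4)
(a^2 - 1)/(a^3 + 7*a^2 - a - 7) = 1/(a + 7)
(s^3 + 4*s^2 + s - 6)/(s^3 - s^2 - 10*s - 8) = (s^2 + 2*s - 3)/(s^2 - 3*s - 4)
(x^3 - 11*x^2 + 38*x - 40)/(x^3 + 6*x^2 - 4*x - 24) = (x^2 - 9*x + 20)/(x^2 + 8*x + 12)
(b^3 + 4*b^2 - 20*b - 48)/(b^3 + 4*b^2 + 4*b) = (b^2 + 2*b - 24)/(b*(b + 2))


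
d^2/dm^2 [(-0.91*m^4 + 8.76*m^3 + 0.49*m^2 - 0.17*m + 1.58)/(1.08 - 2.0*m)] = (21.84*m^4 - 101.5296*m^3 + 126.266688*m^2 - 61.305984*m - 13.048672)/(8.0*m^3 - 12.96*m^2 + 6.9984*m - 1.259712)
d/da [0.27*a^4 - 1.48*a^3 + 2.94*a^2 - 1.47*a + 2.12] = 1.08*a^3 - 4.44*a^2 + 5.88*a - 1.47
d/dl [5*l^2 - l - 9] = 10*l - 1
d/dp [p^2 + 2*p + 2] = 2*p + 2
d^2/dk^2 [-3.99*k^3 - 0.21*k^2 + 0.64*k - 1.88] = -23.94*k - 0.42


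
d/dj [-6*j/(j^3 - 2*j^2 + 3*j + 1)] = 6*(2*j^3 - 2*j^2 - 1)/(j^6 - 4*j^5 + 10*j^4 - 10*j^3 + 5*j^2 + 6*j + 1)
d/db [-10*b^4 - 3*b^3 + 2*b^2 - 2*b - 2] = -40*b^3 - 9*b^2 + 4*b - 2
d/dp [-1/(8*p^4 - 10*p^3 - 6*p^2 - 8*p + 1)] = 2*(16*p^3 - 15*p^2 - 6*p - 4)/(-8*p^4 + 10*p^3 + 6*p^2 + 8*p - 1)^2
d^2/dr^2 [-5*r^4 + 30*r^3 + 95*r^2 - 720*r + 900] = -60*r^2 + 180*r + 190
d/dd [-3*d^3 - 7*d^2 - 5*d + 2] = -9*d^2 - 14*d - 5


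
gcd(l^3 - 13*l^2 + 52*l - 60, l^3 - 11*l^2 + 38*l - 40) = l^2 - 7*l + 10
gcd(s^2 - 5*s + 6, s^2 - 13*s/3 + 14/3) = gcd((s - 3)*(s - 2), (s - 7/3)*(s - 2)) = s - 2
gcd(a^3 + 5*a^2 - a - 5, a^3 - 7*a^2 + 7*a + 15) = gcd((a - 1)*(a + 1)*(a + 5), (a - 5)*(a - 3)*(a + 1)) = a + 1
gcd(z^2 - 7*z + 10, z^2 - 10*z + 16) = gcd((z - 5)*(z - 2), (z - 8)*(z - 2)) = z - 2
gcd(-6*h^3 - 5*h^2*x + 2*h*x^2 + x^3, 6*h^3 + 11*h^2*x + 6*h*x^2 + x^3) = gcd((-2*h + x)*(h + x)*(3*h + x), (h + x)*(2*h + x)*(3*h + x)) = 3*h^2 + 4*h*x + x^2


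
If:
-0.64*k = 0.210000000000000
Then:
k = -0.33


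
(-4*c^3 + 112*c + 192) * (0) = 0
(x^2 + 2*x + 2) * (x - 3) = x^3 - x^2 - 4*x - 6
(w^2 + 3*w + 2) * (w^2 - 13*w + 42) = w^4 - 10*w^3 + 5*w^2 + 100*w + 84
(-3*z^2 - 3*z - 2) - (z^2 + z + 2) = -4*z^2 - 4*z - 4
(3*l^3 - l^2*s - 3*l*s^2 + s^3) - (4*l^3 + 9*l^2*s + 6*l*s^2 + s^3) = -l^3 - 10*l^2*s - 9*l*s^2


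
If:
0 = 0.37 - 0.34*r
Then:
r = 1.09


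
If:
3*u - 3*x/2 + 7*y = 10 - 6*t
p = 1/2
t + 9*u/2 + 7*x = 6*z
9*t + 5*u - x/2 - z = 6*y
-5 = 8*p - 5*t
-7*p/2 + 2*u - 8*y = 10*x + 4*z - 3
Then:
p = 1/2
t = 9/5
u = -6273/2440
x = -6291/19520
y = 35857/39040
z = -78243/39040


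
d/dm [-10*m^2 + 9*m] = 9 - 20*m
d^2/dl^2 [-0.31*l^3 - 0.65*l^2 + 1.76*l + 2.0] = -1.86*l - 1.3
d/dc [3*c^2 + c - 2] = 6*c + 1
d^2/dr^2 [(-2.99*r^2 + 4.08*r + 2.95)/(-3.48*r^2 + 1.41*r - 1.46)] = (-5.6843418860808e-14*r^4 - 69.4781999999999*r^3 - 305.503632*r^2 + 211.228344*r + 14.195722)/(42.144192*r^6 - 51.226992*r^5 + 73.799316*r^4 - 45.786789*r^3 + 30.961782*r^2 - 9.016668*r + 3.112136)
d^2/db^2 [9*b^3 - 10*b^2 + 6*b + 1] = 54*b - 20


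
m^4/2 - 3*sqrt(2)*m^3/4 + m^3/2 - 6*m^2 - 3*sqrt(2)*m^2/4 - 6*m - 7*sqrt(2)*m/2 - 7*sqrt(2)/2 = (m/2 + sqrt(2)/2)*(m + 1)*(m - 7*sqrt(2)/2)*(m + sqrt(2))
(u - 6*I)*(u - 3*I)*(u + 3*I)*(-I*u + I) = -I*u^4 - 6*u^3 + I*u^3 + 6*u^2 - 9*I*u^2 - 54*u + 9*I*u + 54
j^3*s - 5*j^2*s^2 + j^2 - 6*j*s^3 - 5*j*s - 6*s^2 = (j - 6*s)*(j + s)*(j*s + 1)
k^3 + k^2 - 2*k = k*(k - 1)*(k + 2)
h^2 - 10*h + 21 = (h - 7)*(h - 3)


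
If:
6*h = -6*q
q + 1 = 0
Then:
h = 1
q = -1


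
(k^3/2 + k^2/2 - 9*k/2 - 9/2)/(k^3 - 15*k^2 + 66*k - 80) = (k^3 + k^2 - 9*k - 9)/(2*(k^3 - 15*k^2 + 66*k - 80))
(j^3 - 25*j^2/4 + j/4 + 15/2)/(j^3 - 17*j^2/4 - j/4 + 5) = (j - 6)/(j - 4)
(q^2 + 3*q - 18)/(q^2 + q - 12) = (q + 6)/(q + 4)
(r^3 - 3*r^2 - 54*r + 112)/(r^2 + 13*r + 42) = (r^2 - 10*r + 16)/(r + 6)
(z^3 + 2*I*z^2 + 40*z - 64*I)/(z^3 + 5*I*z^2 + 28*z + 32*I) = (z - 2*I)/(z + I)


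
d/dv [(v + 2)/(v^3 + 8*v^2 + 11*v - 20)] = (v^3 + 8*v^2 + 11*v - (v + 2)*(3*v^2 + 16*v + 11) - 20)/(v^3 + 8*v^2 + 11*v - 20)^2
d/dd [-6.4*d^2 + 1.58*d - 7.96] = 1.58 - 12.8*d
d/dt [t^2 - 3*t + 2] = 2*t - 3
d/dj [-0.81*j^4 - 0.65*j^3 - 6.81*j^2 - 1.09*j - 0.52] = -3.24*j^3 - 1.95*j^2 - 13.62*j - 1.09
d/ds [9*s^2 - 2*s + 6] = 18*s - 2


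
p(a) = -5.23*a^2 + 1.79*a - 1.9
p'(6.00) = -60.97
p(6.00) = -179.44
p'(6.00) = -60.97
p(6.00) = -179.44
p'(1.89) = -17.98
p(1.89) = -17.20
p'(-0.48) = 6.81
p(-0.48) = -3.96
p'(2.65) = -25.93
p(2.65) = -33.88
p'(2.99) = -29.49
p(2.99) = -43.30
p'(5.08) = -51.35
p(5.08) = -127.77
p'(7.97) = -81.58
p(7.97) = -319.85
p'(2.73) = -26.77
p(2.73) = -35.99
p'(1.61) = -15.05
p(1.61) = -12.57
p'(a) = 1.79 - 10.46*a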